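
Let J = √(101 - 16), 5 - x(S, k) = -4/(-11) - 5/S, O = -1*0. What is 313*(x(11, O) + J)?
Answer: 17528/11 + 313*√85 ≈ 4479.2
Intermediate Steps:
O = 0
x(S, k) = 51/11 + 5/S (x(S, k) = 5 - (-4/(-11) - 5/S) = 5 - (-4*(-1/11) - 5/S) = 5 - (4/11 - 5/S) = 5 + (-4/11 + 5/S) = 51/11 + 5/S)
J = √85 ≈ 9.2195
313*(x(11, O) + J) = 313*((51/11 + 5/11) + √85) = 313*(56/11 + √85) = 17528/11 + 313*√85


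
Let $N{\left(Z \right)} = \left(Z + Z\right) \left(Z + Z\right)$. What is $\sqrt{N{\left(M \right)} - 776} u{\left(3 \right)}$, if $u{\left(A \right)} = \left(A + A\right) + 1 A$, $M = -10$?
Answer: $18 i \sqrt{94} \approx 174.52 i$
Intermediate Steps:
$u{\left(A \right)} = 3 A$ ($u{\left(A \right)} = 2 A + A = 3 A$)
$N{\left(Z \right)} = 4 Z^{2}$ ($N{\left(Z \right)} = 2 Z 2 Z = 4 Z^{2}$)
$\sqrt{N{\left(M \right)} - 776} u{\left(3 \right)} = \sqrt{4 \left(-10\right)^{2} - 776} \cdot 3 \cdot 3 = \sqrt{4 \cdot 100 - 776} \cdot 9 = \sqrt{400 - 776} \cdot 9 = \sqrt{-376} \cdot 9 = 2 i \sqrt{94} \cdot 9 = 18 i \sqrt{94}$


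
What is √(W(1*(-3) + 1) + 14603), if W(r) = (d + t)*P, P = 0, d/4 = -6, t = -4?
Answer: √14603 ≈ 120.84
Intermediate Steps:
d = -24 (d = 4*(-6) = -24)
W(r) = 0 (W(r) = (-24 - 4)*0 = -28*0 = 0)
√(W(1*(-3) + 1) + 14603) = √(0 + 14603) = √14603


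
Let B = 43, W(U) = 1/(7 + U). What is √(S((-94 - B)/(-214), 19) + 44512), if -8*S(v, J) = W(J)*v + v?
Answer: √5512016785990/11128 ≈ 210.98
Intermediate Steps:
S(v, J) = -v/8 - v/(8*(7 + J)) (S(v, J) = -(v/(7 + J) + v)/8 = -(v + v/(7 + J))/8 = -v/8 - v/(8*(7 + J)))
√(S((-94 - B)/(-214), 19) + 44512) = √(-(-94 - 1*43)/(-214)*(8 + 19)/(56 + 8*19) + 44512) = √(-1*(-94 - 43)*(-1/214)*27/(56 + 152) + 44512) = √(-1*(-137*(-1/214))*27/208 + 44512) = √(-1*137/214*1/208*27 + 44512) = √(-3699/44512 + 44512) = √(1981314445/44512) = √5512016785990/11128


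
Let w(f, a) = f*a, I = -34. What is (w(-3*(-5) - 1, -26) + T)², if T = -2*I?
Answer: 87616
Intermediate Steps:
T = 68 (T = -2*(-34) = 68)
w(f, a) = a*f
(w(-3*(-5) - 1, -26) + T)² = (-26*(-3*(-5) - 1) + 68)² = (-26*(15 - 1) + 68)² = (-26*14 + 68)² = (-364 + 68)² = (-296)² = 87616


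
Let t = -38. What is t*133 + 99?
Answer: -4955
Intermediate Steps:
t*133 + 99 = -38*133 + 99 = -5054 + 99 = -4955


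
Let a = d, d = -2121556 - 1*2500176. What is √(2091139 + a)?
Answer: 3*I*√281177 ≈ 1590.8*I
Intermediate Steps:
d = -4621732 (d = -2121556 - 2500176 = -4621732)
a = -4621732
√(2091139 + a) = √(2091139 - 4621732) = √(-2530593) = 3*I*√281177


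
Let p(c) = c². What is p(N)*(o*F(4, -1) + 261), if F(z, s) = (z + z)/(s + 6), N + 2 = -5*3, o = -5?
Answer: 73117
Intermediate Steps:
N = -17 (N = -2 - 5*3 = -2 - 15 = -17)
F(z, s) = 2*z/(6 + s) (F(z, s) = (2*z)/(6 + s) = 2*z/(6 + s))
p(N)*(o*F(4, -1) + 261) = (-17)²*(-10*4/(6 - 1) + 261) = 289*(-10*4/5 + 261) = 289*(-5*8/5 + 261) = 289*(-8 + 261) = 289*253 = 73117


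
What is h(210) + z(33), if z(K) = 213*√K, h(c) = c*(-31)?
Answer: -6510 + 213*√33 ≈ -5286.4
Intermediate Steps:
h(c) = -31*c
h(210) + z(33) = -31*210 + 213*√33 = -6510 + 213*√33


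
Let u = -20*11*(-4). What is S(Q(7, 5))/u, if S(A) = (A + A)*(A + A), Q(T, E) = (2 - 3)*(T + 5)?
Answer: 36/55 ≈ 0.65455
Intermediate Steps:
Q(T, E) = -5 - T (Q(T, E) = -(5 + T) = -5 - T)
S(A) = 4*A² (S(A) = (2*A)*(2*A) = 4*A²)
u = 880 (u = -220*(-4) = 880)
S(Q(7, 5))/u = (4*(-5 - 1*7)²)/880 = (4*(-5 - 7)²)*(1/880) = (4*(-12)²)*(1/880) = (4*144)*(1/880) = 576*(1/880) = 36/55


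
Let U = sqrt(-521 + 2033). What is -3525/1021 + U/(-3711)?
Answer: -3525/1021 - 2*sqrt(42)/1237 ≈ -3.4630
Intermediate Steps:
U = 6*sqrt(42) (U = sqrt(1512) = 6*sqrt(42) ≈ 38.884)
-3525/1021 + U/(-3711) = -3525/1021 + (6*sqrt(42))/(-3711) = -3525*1/1021 + (6*sqrt(42))*(-1/3711) = -3525/1021 - 2*sqrt(42)/1237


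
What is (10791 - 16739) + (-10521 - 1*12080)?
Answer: -28549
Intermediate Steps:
(10791 - 16739) + (-10521 - 1*12080) = -5948 + (-10521 - 12080) = -5948 - 22601 = -28549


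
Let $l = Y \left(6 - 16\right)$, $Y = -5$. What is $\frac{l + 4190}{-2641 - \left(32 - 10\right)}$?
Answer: $- \frac{4240}{2663} \approx -1.5922$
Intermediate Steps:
$l = 50$ ($l = - 5 \left(6 - 16\right) = \left(-5\right) \left(-10\right) = 50$)
$\frac{l + 4190}{-2641 - \left(32 - 10\right)} = \frac{50 + 4190}{-2641 - \left(32 - 10\right)} = \frac{4240}{-2641 - \left(32 - 10\right)} = \frac{4240}{-2641 - 22} = \frac{4240}{-2663} = 4240 \left(- \frac{1}{2663}\right) = - \frac{4240}{2663}$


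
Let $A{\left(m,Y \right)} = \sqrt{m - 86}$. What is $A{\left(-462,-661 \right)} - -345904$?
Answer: $345904 + 2 i \sqrt{137} \approx 3.459 \cdot 10^{5} + 23.409 i$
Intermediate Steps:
$A{\left(m,Y \right)} = \sqrt{-86 + m}$
$A{\left(-462,-661 \right)} - -345904 = \sqrt{-86 - 462} - -345904 = \sqrt{-548} + 345904 = 2 i \sqrt{137} + 345904 = 345904 + 2 i \sqrt{137}$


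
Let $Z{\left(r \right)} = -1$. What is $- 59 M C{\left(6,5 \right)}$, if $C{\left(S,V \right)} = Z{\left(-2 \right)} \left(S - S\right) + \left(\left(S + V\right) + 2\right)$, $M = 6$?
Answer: $-4602$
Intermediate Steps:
$C{\left(S,V \right)} = 2 + S + V$ ($C{\left(S,V \right)} = - (S - S) + \left(\left(S + V\right) + 2\right) = \left(-1\right) 0 + \left(2 + S + V\right) = 0 + \left(2 + S + V\right) = 2 + S + V$)
$- 59 M C{\left(6,5 \right)} = \left(-59\right) 6 \left(2 + 6 + 5\right) = \left(-354\right) 13 = -4602$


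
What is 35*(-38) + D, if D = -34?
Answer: -1364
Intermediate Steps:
35*(-38) + D = 35*(-38) - 34 = -1330 - 34 = -1364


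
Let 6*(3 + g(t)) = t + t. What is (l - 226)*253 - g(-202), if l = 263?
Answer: 28294/3 ≈ 9431.3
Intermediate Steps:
g(t) = -3 + t/3 (g(t) = -3 + (t + t)/6 = -3 + (2*t)/6 = -3 + t/3)
(l - 226)*253 - g(-202) = (263 - 226)*253 - (-3 + (⅓)*(-202)) = 37*253 - (-3 - 202/3) = 9361 - 1*(-211/3) = 9361 + 211/3 = 28294/3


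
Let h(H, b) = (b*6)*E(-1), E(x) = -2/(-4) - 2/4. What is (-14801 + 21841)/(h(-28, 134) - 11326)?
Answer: -3520/5663 ≈ -0.62158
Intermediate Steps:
E(x) = 0 (E(x) = -2*(-¼) - 2*¼ = ½ - ½ = 0)
h(H, b) = 0 (h(H, b) = (b*6)*0 = (6*b)*0 = 0)
(-14801 + 21841)/(h(-28, 134) - 11326) = (-14801 + 21841)/(0 - 11326) = 7040/(-11326) = 7040*(-1/11326) = -3520/5663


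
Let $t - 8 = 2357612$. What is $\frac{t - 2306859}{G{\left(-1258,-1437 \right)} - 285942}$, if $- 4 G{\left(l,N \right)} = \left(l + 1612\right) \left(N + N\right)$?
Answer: $- \frac{50761}{31593} \approx -1.6067$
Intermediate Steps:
$t = 2357620$ ($t = 8 + 2357612 = 2357620$)
$G{\left(l,N \right)} = - \frac{N \left(1612 + l\right)}{2}$ ($G{\left(l,N \right)} = - \frac{\left(l + 1612\right) \left(N + N\right)}{4} = - \frac{\left(1612 + l\right) 2 N}{4} = - \frac{2 N \left(1612 + l\right)}{4} = - \frac{N \left(1612 + l\right)}{2}$)
$\frac{t - 2306859}{G{\left(-1258,-1437 \right)} - 285942} = \frac{2357620 - 2306859}{\left(- \frac{1}{2}\right) \left(-1437\right) \left(1612 - 1258\right) - 285942} = \frac{50761}{\left(- \frac{1}{2}\right) \left(-1437\right) 354 - 285942} = \frac{50761}{254349 - 285942} = \frac{50761}{-31593} = 50761 \left(- \frac{1}{31593}\right) = - \frac{50761}{31593}$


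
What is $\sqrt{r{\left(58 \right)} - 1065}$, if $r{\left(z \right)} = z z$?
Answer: $11 \sqrt{19} \approx 47.948$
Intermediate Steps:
$r{\left(z \right)} = z^{2}$
$\sqrt{r{\left(58 \right)} - 1065} = \sqrt{58^{2} - 1065} = \sqrt{3364 - 1065} = \sqrt{2299} = 11 \sqrt{19}$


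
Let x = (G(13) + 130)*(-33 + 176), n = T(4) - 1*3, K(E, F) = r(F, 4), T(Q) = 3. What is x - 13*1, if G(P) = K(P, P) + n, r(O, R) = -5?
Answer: 17862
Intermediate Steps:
K(E, F) = -5
n = 0 (n = 3 - 1*3 = 3 - 3 = 0)
G(P) = -5 (G(P) = -5 + 0 = -5)
x = 17875 (x = (-5 + 130)*(-33 + 176) = 125*143 = 17875)
x - 13*1 = 17875 - 13*1 = 17875 - 13 = 17862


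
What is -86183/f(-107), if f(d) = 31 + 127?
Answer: -86183/158 ≈ -545.46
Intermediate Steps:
f(d) = 158
-86183/f(-107) = -86183/158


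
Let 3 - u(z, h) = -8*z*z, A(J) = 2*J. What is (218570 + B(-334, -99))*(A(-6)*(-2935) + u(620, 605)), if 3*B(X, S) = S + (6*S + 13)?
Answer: 2037420377690/3 ≈ 6.7914e+11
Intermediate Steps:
B(X, S) = 13/3 + 7*S/3 (B(X, S) = (S + (6*S + 13))/3 = (S + (13 + 6*S))/3 = (13 + 7*S)/3 = 13/3 + 7*S/3)
u(z, h) = 3 + 8*z² (u(z, h) = 3 - (-8)*z*z = 3 - (-8)*z² = 3 + 8*z²)
(218570 + B(-334, -99))*(A(-6)*(-2935) + u(620, 605)) = (218570 + (13/3 + (7/3)*(-99)))*((2*(-6))*(-2935) + (3 + 8*620²)) = (218570 + (13/3 - 231))*(-12*(-2935) + (3 + 8*384400)) = (218570 - 680/3)*(35220 + (3 + 3075200)) = 655030*(35220 + 3075203)/3 = (655030/3)*3110423 = 2037420377690/3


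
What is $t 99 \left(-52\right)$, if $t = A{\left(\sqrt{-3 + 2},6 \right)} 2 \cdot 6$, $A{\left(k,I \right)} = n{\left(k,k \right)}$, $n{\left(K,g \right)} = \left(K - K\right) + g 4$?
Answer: $- 247104 i \approx - 2.471 \cdot 10^{5} i$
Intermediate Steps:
$n{\left(K,g \right)} = 4 g$ ($n{\left(K,g \right)} = 0 + 4 g = 4 g$)
$A{\left(k,I \right)} = 4 k$
$t = 48 i$ ($t = 4 \sqrt{-3 + 2} \cdot 2 \cdot 6 = 4 \sqrt{-1} \cdot 2 \cdot 6 = 4 i 2 \cdot 6 = 8 i 6 = 48 i \approx 48.0 i$)
$t 99 \left(-52\right) = 48 i 99 \left(-52\right) = 4752 i \left(-52\right) = - 247104 i$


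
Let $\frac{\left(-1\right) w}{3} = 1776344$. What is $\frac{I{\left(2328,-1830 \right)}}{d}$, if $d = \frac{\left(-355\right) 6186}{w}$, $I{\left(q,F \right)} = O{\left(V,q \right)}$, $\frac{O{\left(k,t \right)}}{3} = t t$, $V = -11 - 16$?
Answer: $\frac{14440568281344}{366005} \approx 3.9455 \cdot 10^{7}$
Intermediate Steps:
$w = -5329032$ ($w = \left(-3\right) 1776344 = -5329032$)
$V = -27$ ($V = -11 - 16 = -27$)
$O{\left(k,t \right)} = 3 t^{2}$ ($O{\left(k,t \right)} = 3 t t = 3 t^{2}$)
$I{\left(q,F \right)} = 3 q^{2}$
$d = \frac{366005}{888172}$ ($d = \frac{\left(-355\right) 6186}{-5329032} = \left(-2196030\right) \left(- \frac{1}{5329032}\right) = \frac{366005}{888172} \approx 0.41209$)
$\frac{I{\left(2328,-1830 \right)}}{d} = \frac{3 \cdot 2328^{2}}{\frac{366005}{888172}} = 3 \cdot 5419584 \cdot \frac{888172}{366005} = 16258752 \cdot \frac{888172}{366005} = \frac{14440568281344}{366005}$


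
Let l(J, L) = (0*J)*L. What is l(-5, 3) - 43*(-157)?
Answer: 6751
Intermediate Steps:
l(J, L) = 0 (l(J, L) = 0*L = 0)
l(-5, 3) - 43*(-157) = 0 - 43*(-157) = 0 + 6751 = 6751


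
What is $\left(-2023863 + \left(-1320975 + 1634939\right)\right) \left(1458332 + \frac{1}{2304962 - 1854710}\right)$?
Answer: $- \frac{1122748580120283835}{450252} \approx -2.4936 \cdot 10^{12}$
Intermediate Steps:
$\left(-2023863 + \left(-1320975 + 1634939\right)\right) \left(1458332 + \frac{1}{2304962 - 1854710}\right) = \left(-2023863 + 313964\right) \left(1458332 + \frac{1}{450252}\right) = - 1709899 \left(1458332 + \frac{1}{450252}\right) = \left(-1709899\right) \frac{656616899665}{450252} = - \frac{1122748580120283835}{450252}$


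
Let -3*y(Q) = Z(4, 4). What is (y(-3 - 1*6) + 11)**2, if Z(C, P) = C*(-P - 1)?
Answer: 2809/9 ≈ 312.11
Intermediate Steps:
Z(C, P) = C*(-1 - P)
y(Q) = 20/3 (y(Q) = -(-1)*4*(1 + 4)/3 = -(-1)*4*5/3 = -1/3*(-20) = 20/3)
(y(-3 - 1*6) + 11)**2 = (20/3 + 11)**2 = (53/3)**2 = 2809/9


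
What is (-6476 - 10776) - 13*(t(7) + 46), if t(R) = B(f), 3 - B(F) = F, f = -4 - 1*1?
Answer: -17954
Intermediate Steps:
f = -5 (f = -4 - 1 = -5)
B(F) = 3 - F
t(R) = 8 (t(R) = 3 - 1*(-5) = 3 + 5 = 8)
(-6476 - 10776) - 13*(t(7) + 46) = (-6476 - 10776) - 13*(8 + 46) = -17252 - 13*54 = -17252 - 702 = -17954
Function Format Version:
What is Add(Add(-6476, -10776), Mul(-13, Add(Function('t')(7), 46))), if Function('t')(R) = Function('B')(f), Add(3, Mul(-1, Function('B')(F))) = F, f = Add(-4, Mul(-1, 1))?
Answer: -17954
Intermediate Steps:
f = -5 (f = Add(-4, -1) = -5)
Function('B')(F) = Add(3, Mul(-1, F))
Function('t')(R) = 8 (Function('t')(R) = Add(3, Mul(-1, -5)) = Add(3, 5) = 8)
Add(Add(-6476, -10776), Mul(-13, Add(Function('t')(7), 46))) = Add(Add(-6476, -10776), Mul(-13, Add(8, 46))) = Add(-17252, Mul(-13, 54)) = Add(-17252, -702) = -17954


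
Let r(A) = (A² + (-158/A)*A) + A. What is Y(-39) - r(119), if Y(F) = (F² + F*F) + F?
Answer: -11119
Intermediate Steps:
r(A) = -158 + A + A² (r(A) = (A² - 158) + A = (-158 + A²) + A = -158 + A + A²)
Y(F) = F + 2*F² (Y(F) = (F² + F²) + F = 2*F² + F = F + 2*F²)
Y(-39) - r(119) = -39*(1 + 2*(-39)) - (-158 + 119 + 119²) = -39*(1 - 78) - (-158 + 119 + 14161) = -39*(-77) - 1*14122 = 3003 - 14122 = -11119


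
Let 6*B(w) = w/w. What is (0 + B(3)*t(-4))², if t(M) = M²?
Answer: 64/9 ≈ 7.1111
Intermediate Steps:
B(w) = ⅙ (B(w) = (w/w)/6 = (⅙)*1 = ⅙)
(0 + B(3)*t(-4))² = (0 + (⅙)*(-4)²)² = (0 + (⅙)*16)² = (0 + 8/3)² = (8/3)² = 64/9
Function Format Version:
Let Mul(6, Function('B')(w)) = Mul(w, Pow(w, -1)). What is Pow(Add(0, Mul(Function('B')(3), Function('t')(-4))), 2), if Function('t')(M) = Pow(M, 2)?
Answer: Rational(64, 9) ≈ 7.1111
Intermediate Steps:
Function('B')(w) = Rational(1, 6) (Function('B')(w) = Mul(Rational(1, 6), Mul(w, Pow(w, -1))) = Mul(Rational(1, 6), 1) = Rational(1, 6))
Pow(Add(0, Mul(Function('B')(3), Function('t')(-4))), 2) = Pow(Add(0, Mul(Rational(1, 6), Pow(-4, 2))), 2) = Pow(Add(0, Mul(Rational(1, 6), 16)), 2) = Pow(Add(0, Rational(8, 3)), 2) = Pow(Rational(8, 3), 2) = Rational(64, 9)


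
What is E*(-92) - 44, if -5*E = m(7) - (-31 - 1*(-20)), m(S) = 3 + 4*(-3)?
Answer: -36/5 ≈ -7.2000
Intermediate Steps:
m(S) = -9 (m(S) = 3 - 12 = -9)
E = -⅖ (E = -(-9 - (-31 - 1*(-20)))/5 = -(-9 - (-31 + 20))/5 = -(-9 - 1*(-11))/5 = -(-9 + 11)/5 = -⅕*2 = -⅖ ≈ -0.40000)
E*(-92) - 44 = -⅖*(-92) - 44 = 184/5 - 44 = -36/5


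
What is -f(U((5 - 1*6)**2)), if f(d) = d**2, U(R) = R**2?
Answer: -1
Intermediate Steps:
-f(U((5 - 1*6)**2)) = -(((5 - 1*6)**2)**2)**2 = -(((5 - 6)**2)**2)**2 = -(((-1)**2)**2)**2 = -(1**2)**2 = -1*1**2 = -1*1 = -1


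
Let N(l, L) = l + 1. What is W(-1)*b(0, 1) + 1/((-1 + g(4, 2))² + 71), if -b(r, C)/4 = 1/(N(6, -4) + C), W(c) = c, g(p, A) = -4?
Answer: 49/96 ≈ 0.51042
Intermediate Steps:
N(l, L) = 1 + l
b(r, C) = -4/(7 + C) (b(r, C) = -4/((1 + 6) + C) = -4/(7 + C))
W(-1)*b(0, 1) + 1/((-1 + g(4, 2))² + 71) = -(-4)/(7 + 1) + 1/((-1 - 4)² + 71) = -(-4)/8 + 1/((-5)² + 71) = -(-4)/8 + 1/(25 + 71) = -1*(-½) + 1/96 = ½ + 1/96 = 49/96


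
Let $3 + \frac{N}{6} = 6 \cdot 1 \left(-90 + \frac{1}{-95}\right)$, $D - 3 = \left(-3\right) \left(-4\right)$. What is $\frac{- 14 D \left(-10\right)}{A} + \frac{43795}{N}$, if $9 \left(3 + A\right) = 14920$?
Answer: $- \frac{56112279425}{4610068578} \approx -12.172$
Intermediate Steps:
$D = 15$ ($D = 3 - -12 = 3 + 12 = 15$)
$A = \frac{14893}{9}$ ($A = -3 + \frac{1}{9} \cdot 14920 = -3 + \frac{14920}{9} = \frac{14893}{9} \approx 1654.8$)
$N = - \frac{309546}{95}$ ($N = -18 + 6 \cdot 6 \cdot 1 \left(-90 + \frac{1}{-95}\right) = -18 + 6 \cdot 6 \left(-90 - \frac{1}{95}\right) = -18 + 6 \cdot 6 \left(- \frac{8551}{95}\right) = -18 + 6 \left(- \frac{51306}{95}\right) = -18 - \frac{307836}{95} = - \frac{309546}{95} \approx -3258.4$)
$\frac{- 14 D \left(-10\right)}{A} + \frac{43795}{N} = \frac{\left(-14\right) 15 \left(-10\right)}{\frac{14893}{9}} + \frac{43795}{- \frac{309546}{95}} = \left(-210\right) \left(-10\right) \frac{9}{14893} + 43795 \left(- \frac{95}{309546}\right) = 2100 \cdot \frac{9}{14893} - \frac{4160525}{309546} = \frac{18900}{14893} - \frac{4160525}{309546} = - \frac{56112279425}{4610068578}$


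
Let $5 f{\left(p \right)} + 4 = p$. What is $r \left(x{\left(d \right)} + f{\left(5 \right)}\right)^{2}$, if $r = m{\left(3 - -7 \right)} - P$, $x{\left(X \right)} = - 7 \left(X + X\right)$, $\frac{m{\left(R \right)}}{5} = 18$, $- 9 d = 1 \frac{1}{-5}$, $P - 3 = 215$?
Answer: $- \frac{128}{81} \approx -1.5802$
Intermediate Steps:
$P = 218$ ($P = 3 + 215 = 218$)
$f{\left(p \right)} = - \frac{4}{5} + \frac{p}{5}$
$d = \frac{1}{45}$ ($d = - \frac{1 \frac{1}{-5}}{9} = - \frac{1 \left(- \frac{1}{5}\right)}{9} = \left(- \frac{1}{9}\right) \left(- \frac{1}{5}\right) = \frac{1}{45} \approx 0.022222$)
$m{\left(R \right)} = 90$ ($m{\left(R \right)} = 5 \cdot 18 = 90$)
$x{\left(X \right)} = - 14 X$ ($x{\left(X \right)} = - 7 \cdot 2 X = - 14 X$)
$r = -128$ ($r = 90 - 218 = -128$)
$r \left(x{\left(d \right)} + f{\left(5 \right)}\right)^{2} = - 128 \left(\left(-14\right) \frac{1}{45} + \left(- \frac{4}{5} + \frac{1}{5} \cdot 5\right)\right)^{2} = - 128 \left(- \frac{14}{45} + \left(- \frac{4}{5} + 1\right)\right)^{2} = - 128 \left(- \frac{14}{45} + \frac{1}{5}\right)^{2} = - 128 \left(- \frac{1}{9}\right)^{2} = \left(-128\right) \frac{1}{81} = - \frac{128}{81}$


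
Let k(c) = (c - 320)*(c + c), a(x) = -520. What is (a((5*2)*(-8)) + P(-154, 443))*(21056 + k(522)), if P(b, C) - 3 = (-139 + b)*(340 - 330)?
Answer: -799510968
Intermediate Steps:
k(c) = 2*c*(-320 + c) (k(c) = (-320 + c)*(2*c) = 2*c*(-320 + c))
P(b, C) = -1387 + 10*b (P(b, C) = 3 + (-139 + b)*(340 - 330) = 3 + (-139 + b)*10 = 3 + (-1390 + 10*b) = -1387 + 10*b)
(a((5*2)*(-8)) + P(-154, 443))*(21056 + k(522)) = (-520 + (-1387 + 10*(-154)))*(21056 + 2*522*(-320 + 522)) = (-520 + (-1387 - 1540))*(21056 + 2*522*202) = (-520 - 2927)*(21056 + 210888) = -3447*231944 = -799510968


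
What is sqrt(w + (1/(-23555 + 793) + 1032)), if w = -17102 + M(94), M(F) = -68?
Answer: I*sqrt(8361237319634)/22762 ≈ 127.04*I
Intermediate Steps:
w = -17170 (w = -17102 - 68 = -17170)
sqrt(w + (1/(-23555 + 793) + 1032)) = sqrt(-17170 + (1/(-23555 + 793) + 1032)) = sqrt(-17170 + (1/(-22762) + 1032)) = sqrt(-17170 + (-1/22762 + 1032)) = sqrt(-17170 + 23490383/22762) = sqrt(-367333157/22762) = I*sqrt(8361237319634)/22762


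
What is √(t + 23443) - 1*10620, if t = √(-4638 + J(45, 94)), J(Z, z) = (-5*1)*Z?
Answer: -10620 + √(23443 + I*√4863) ≈ -10467.0 + 0.22773*I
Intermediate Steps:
J(Z, z) = -5*Z
t = I*√4863 (t = √(-4638 - 5*45) = √(-4638 - 225) = √(-4863) = I*√4863 ≈ 69.735*I)
√(t + 23443) - 1*10620 = √(I*√4863 + 23443) - 1*10620 = √(23443 + I*√4863) - 10620 = -10620 + √(23443 + I*√4863)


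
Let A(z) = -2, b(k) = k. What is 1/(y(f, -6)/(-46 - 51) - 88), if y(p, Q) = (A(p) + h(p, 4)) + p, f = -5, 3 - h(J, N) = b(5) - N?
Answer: -97/8531 ≈ -0.011370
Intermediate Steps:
h(J, N) = -2 + N (h(J, N) = 3 - (5 - N) = 3 + (-5 + N) = -2 + N)
y(p, Q) = p (y(p, Q) = (-2 + (-2 + 4)) + p = (-2 + 2) + p = 0 + p = p)
1/(y(f, -6)/(-46 - 51) - 88) = 1/(-5/(-46 - 51) - 88) = 1/(-5/(-97) - 88) = 1/(-5*(-1/97) - 88) = 1/(5/97 - 88) = 1/(-8531/97) = -97/8531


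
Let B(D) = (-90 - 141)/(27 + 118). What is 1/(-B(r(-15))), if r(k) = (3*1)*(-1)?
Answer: 145/231 ≈ 0.62771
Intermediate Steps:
r(k) = -3 (r(k) = 3*(-1) = -3)
B(D) = -231/145
1/(-B(r(-15))) = 1/(-1*(-231/145)) = 1/(231/145) = 145/231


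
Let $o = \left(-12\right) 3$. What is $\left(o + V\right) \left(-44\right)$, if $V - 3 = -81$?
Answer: $5016$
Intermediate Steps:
$V = -78$ ($V = 3 - 81 = -78$)
$o = -36$
$\left(o + V\right) \left(-44\right) = \left(-36 - 78\right) \left(-44\right) = \left(-114\right) \left(-44\right) = 5016$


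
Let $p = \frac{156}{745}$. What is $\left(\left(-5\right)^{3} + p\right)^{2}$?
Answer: $\frac{8643234961}{555025} \approx 15573.0$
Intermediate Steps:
$p = \frac{156}{745}$ ($p = 156 \cdot \frac{1}{745} = \frac{156}{745} \approx 0.2094$)
$\left(\left(-5\right)^{3} + p\right)^{2} = \left(\left(-5\right)^{3} + \frac{156}{745}\right)^{2} = \left(-125 + \frac{156}{745}\right)^{2} = \left(- \frac{92969}{745}\right)^{2} = \frac{8643234961}{555025}$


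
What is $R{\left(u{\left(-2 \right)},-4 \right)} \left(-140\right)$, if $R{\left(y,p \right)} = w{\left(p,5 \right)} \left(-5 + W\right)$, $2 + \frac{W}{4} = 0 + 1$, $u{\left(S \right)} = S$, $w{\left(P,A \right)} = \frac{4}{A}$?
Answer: $1008$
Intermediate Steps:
$W = -4$ ($W = -8 + 4 \left(0 + 1\right) = -8 + 4 \cdot 1 = -8 + 4 = -4$)
$R{\left(y,p \right)} = - \frac{36}{5}$ ($R{\left(y,p \right)} = \frac{4}{5} \left(-5 - 4\right) = 4 \cdot \frac{1}{5} \left(-9\right) = \frac{4}{5} \left(-9\right) = - \frac{36}{5}$)
$R{\left(u{\left(-2 \right)},-4 \right)} \left(-140\right) = \left(- \frac{36}{5}\right) \left(-140\right) = 1008$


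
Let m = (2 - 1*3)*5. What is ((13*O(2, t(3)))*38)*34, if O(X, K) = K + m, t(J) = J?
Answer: -33592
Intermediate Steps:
m = -5 (m = (2 - 3)*5 = -1*5 = -5)
O(X, K) = -5 + K (O(X, K) = K - 5 = -5 + K)
((13*O(2, t(3)))*38)*34 = ((13*(-5 + 3))*38)*34 = ((13*(-2))*38)*34 = -26*38*34 = -988*34 = -33592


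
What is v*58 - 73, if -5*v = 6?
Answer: -713/5 ≈ -142.60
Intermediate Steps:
v = -6/5 (v = -1/5*6 = -6/5 ≈ -1.2000)
v*58 - 73 = -6/5*58 - 73 = -348/5 - 73 = -713/5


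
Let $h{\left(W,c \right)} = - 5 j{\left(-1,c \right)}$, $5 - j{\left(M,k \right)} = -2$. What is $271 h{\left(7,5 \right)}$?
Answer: $-9485$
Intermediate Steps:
$j{\left(M,k \right)} = 7$ ($j{\left(M,k \right)} = 5 - -2 = 5 + 2 = 7$)
$h{\left(W,c \right)} = -35$ ($h{\left(W,c \right)} = \left(-5\right) 7 = -35$)
$271 h{\left(7,5 \right)} = 271 \left(-35\right) = -9485$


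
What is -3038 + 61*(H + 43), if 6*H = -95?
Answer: -8285/6 ≈ -1380.8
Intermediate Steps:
H = -95/6 (H = (⅙)*(-95) = -95/6 ≈ -15.833)
-3038 + 61*(H + 43) = -3038 + 61*(-95/6 + 43) = -3038 + 61*(163/6) = -3038 + 9943/6 = -8285/6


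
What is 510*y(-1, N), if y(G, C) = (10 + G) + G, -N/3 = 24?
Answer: 4080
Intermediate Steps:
N = -72 (N = -3*24 = -72)
y(G, C) = 10 + 2*G
510*y(-1, N) = 510*(10 + 2*(-1)) = 510*(10 - 2) = 510*8 = 4080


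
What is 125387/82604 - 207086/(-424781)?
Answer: 70368147191/35088609724 ≈ 2.0054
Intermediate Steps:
125387/82604 - 207086/(-424781) = 125387*(1/82604) - 207086*(-1/424781) = 125387/82604 + 207086/424781 = 70368147191/35088609724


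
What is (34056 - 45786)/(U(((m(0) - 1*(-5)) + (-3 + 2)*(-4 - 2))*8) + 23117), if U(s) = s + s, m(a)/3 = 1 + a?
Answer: -690/1373 ≈ -0.50255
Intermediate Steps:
m(a) = 3 + 3*a (m(a) = 3*(1 + a) = 3 + 3*a)
U(s) = 2*s
(34056 - 45786)/(U(((m(0) - 1*(-5)) + (-3 + 2)*(-4 - 2))*8) + 23117) = (34056 - 45786)/(2*((((3 + 3*0) - 1*(-5)) + (-3 + 2)*(-4 - 2))*8) + 23117) = -11730/(2*((((3 + 0) + 5) - 1*(-6))*8) + 23117) = -11730/(2*(((3 + 5) + 6)*8) + 23117) = -11730/(2*((8 + 6)*8) + 23117) = -11730/(2*(14*8) + 23117) = -11730/(2*112 + 23117) = -11730/(224 + 23117) = -11730/23341 = -11730*1/23341 = -690/1373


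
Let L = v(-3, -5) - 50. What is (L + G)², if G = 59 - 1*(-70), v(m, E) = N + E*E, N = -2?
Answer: 10404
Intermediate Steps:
v(m, E) = -2 + E² (v(m, E) = -2 + E*E = -2 + E²)
L = -27 (L = (-2 + (-5)²) - 50 = (-2 + 25) - 50 = 23 - 50 = -27)
G = 129 (G = 59 + 70 = 129)
(L + G)² = (-27 + 129)² = 102² = 10404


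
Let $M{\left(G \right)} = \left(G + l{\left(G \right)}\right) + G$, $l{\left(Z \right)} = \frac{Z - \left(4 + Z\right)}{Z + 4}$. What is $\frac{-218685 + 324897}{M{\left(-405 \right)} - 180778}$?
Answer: $- \frac{10647753}{18204196} \approx -0.58491$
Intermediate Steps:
$l{\left(Z \right)} = - \frac{4}{4 + Z}$
$M{\left(G \right)} = - \frac{4}{4 + G} + 2 G$ ($M{\left(G \right)} = \left(G - \frac{4}{4 + G}\right) + G = - \frac{4}{4 + G} + 2 G$)
$\frac{-218685 + 324897}{M{\left(-405 \right)} - 180778} = \frac{-218685 + 324897}{\frac{2 \left(-2 - 405 \left(4 - 405\right)\right)}{4 - 405} - 180778} = \frac{106212}{\frac{2 \left(-2 - -162405\right)}{-401} - 180778} = \frac{106212}{2 \left(- \frac{1}{401}\right) \left(-2 + 162405\right) - 180778} = \frac{106212}{2 \left(- \frac{1}{401}\right) 162403 - 180778} = \frac{106212}{- \frac{324806}{401} - 180778} = \frac{106212}{- \frac{72816784}{401}} = 106212 \left(- \frac{401}{72816784}\right) = - \frac{10647753}{18204196}$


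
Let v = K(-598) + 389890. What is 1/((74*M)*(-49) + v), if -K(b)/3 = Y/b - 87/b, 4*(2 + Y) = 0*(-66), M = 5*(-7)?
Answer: 598/309046133 ≈ 1.9350e-6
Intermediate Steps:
M = -35
Y = -2 (Y = -2 + (0*(-66))/4 = -2 + (1/4)*0 = -2 + 0 = -2)
K(b) = 267/b (K(b) = -3*(-2/b - 87/b) = -(-267)/b = 267/b)
v = 233153953/598 (v = 267/(-598) + 389890 = 267*(-1/598) + 389890 = -267/598 + 389890 = 233153953/598 ≈ 3.8989e+5)
1/((74*M)*(-49) + v) = 1/((74*(-35))*(-49) + 233153953/598) = 1/(-2590*(-49) + 233153953/598) = 1/(126910 + 233153953/598) = 1/(309046133/598) = 598/309046133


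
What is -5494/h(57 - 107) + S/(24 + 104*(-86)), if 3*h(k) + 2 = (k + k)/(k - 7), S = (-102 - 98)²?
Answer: 104744351/1561 ≈ 67101.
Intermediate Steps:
S = 40000 (S = (-200)² = 40000)
h(k) = -⅔ + 2*k/(3*(-7 + k)) (h(k) = -⅔ + ((k + k)/(k - 7))/3 = -⅔ + ((2*k)/(-7 + k))/3 = -⅔ + (2*k/(-7 + k))/3 = -⅔ + 2*k/(3*(-7 + k)))
-5494/h(57 - 107) + S/(24 + 104*(-86)) = -5494/(14/(3*(-7 + (57 - 107)))) + 40000/(24 + 104*(-86)) = -5494/(14/(3*(-7 - 50))) + 40000/(24 - 8944) = -5494/((14/3)/(-57)) + 40000/(-8920) = -5494/((14/3)*(-1/57)) + 40000*(-1/8920) = -5494/(-14/171) - 1000/223 = -5494*(-171/14) - 1000/223 = 469737/7 - 1000/223 = 104744351/1561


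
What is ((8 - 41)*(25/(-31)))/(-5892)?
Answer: -275/60884 ≈ -0.0045168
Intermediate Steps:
((8 - 41)*(25/(-31)))/(-5892) = -825*(-1)/31*(-1/5892) = -33*(-25/31)*(-1/5892) = (825/31)*(-1/5892) = -275/60884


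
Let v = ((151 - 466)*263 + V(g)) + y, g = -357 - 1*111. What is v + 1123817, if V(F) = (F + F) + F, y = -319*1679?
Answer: 503967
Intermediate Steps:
y = -535601
g = -468 (g = -357 - 111 = -468)
V(F) = 3*F (V(F) = 2*F + F = 3*F)
v = -619850 (v = ((151 - 466)*263 + 3*(-468)) - 535601 = (-315*263 - 1404) - 535601 = (-82845 - 1404) - 535601 = -84249 - 535601 = -619850)
v + 1123817 = -619850 + 1123817 = 503967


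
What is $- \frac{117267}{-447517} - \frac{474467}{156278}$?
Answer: $- \frac{194005796213}{69937061726} \approx -2.774$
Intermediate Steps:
$- \frac{117267}{-447517} - \frac{474467}{156278} = \left(-117267\right) \left(- \frac{1}{447517}\right) - \frac{474467}{156278} = \frac{117267}{447517} - \frac{474467}{156278} = - \frac{194005796213}{69937061726}$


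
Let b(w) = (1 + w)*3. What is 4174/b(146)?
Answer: 4174/441 ≈ 9.4649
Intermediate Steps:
b(w) = 3 + 3*w
4174/b(146) = 4174/(3 + 3*146) = 4174/(3 + 438) = 4174/441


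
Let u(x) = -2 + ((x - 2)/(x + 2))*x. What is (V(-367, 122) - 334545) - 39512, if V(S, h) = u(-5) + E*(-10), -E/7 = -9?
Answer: -1124102/3 ≈ -3.7470e+5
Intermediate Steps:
u(x) = -2 + x*(-2 + x)/(2 + x) (u(x) = -2 + ((-2 + x)/(2 + x))*x = -2 + x*(-2 + x)/(2 + x))
E = 63 (E = -7*(-9) = 63)
V(S, h) = -1931/3 (V(S, h) = (-4 + (-5)**2 - 4*(-5))/(2 - 5) + 63*(-10) = (-4 + 25 + 20)/(-3) - 630 = -1/3*41 - 630 = -41/3 - 630 = -1931/3)
(V(-367, 122) - 334545) - 39512 = (-1931/3 - 334545) - 39512 = -1005566/3 - 39512 = -1124102/3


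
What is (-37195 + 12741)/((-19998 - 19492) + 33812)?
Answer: 12227/2839 ≈ 4.3068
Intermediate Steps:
(-37195 + 12741)/((-19998 - 19492) + 33812) = -24454/(-39490 + 33812) = -24454/(-5678) = -24454*(-1/5678) = 12227/2839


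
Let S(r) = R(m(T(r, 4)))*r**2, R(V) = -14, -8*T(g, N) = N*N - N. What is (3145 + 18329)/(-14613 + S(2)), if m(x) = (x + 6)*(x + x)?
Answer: -21474/14669 ≈ -1.4639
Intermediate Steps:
T(g, N) = -N**2/8 + N/8 (T(g, N) = -(N*N - N)/8 = -(N**2 - N)/8 = -N**2/8 + N/8)
m(x) = 2*x*(6 + x) (m(x) = (6 + x)*(2*x) = 2*x*(6 + x))
S(r) = -14*r**2
(3145 + 18329)/(-14613 + S(2)) = (3145 + 18329)/(-14613 - 14*2**2) = 21474/(-14613 - 14*4) = 21474/(-14613 - 56) = 21474/(-14669) = 21474*(-1/14669) = -21474/14669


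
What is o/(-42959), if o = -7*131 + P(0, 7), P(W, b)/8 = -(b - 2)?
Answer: 957/42959 ≈ 0.022277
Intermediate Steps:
P(W, b) = 16 - 8*b (P(W, b) = 8*(-(b - 2)) = 8*(-(-2 + b)) = 8*(2 - b) = 16 - 8*b)
o = -957 (o = -7*131 + (16 - 8*7) = -917 + (16 - 56) = -917 - 40 = -957)
o/(-42959) = -957/(-42959) = -957*(-1/42959) = 957/42959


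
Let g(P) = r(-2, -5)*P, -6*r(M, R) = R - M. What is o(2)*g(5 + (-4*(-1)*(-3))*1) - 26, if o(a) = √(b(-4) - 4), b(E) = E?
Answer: -26 - 7*I*√2 ≈ -26.0 - 9.8995*I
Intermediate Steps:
r(M, R) = -R/6 + M/6 (r(M, R) = -(R - M)/6 = -R/6 + M/6)
o(a) = 2*I*√2 (o(a) = √(-4 - 4) = √(-8) = 2*I*√2)
g(P) = P/2 (g(P) = (-⅙*(-5) + (⅙)*(-2))*P = (⅚ - ⅓)*P = P/2)
o(2)*g(5 + (-4*(-1)*(-3))*1) - 26 = (2*I*√2)*((5 + (-4*(-1)*(-3))*1)/2) - 26 = (2*I*√2)*((5 + (4*(-3))*1)/2) - 26 = (2*I*√2)*((5 - 12*1)/2) - 26 = (2*I*√2)*((5 - 12)/2) - 26 = (2*I*√2)*((½)*(-7)) - 26 = (2*I*√2)*(-7/2) - 26 = -7*I*√2 - 26 = -26 - 7*I*√2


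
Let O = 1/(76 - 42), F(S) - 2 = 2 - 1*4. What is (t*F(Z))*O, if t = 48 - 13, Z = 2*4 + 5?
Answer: 0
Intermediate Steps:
Z = 13 (Z = 8 + 5 = 13)
F(S) = 0 (F(S) = 2 + (2 - 1*4) = 2 + (2 - 4) = 2 - 2 = 0)
O = 1/34 ≈ 0.029412
t = 35
(t*F(Z))*O = (35*0)*(1/34) = 0*(1/34) = 0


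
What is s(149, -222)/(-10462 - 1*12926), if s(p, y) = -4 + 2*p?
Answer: -49/3898 ≈ -0.012571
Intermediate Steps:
s(149, -222)/(-10462 - 1*12926) = (-4 + 2*149)/(-10462 - 1*12926) = (-4 + 298)/(-10462 - 12926) = 294/(-23388) = 294*(-1/23388) = -49/3898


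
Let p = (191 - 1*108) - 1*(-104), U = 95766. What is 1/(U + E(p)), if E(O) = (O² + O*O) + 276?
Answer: 1/165980 ≈ 6.0248e-6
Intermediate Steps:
p = 187 (p = (191 - 108) + 104 = 83 + 104 = 187)
E(O) = 276 + 2*O² (E(O) = (O² + O²) + 276 = 2*O² + 276 = 276 + 2*O²)
1/(U + E(p)) = 1/(95766 + (276 + 2*187²)) = 1/(95766 + (276 + 2*34969)) = 1/(95766 + (276 + 69938)) = 1/(95766 + 70214) = 1/165980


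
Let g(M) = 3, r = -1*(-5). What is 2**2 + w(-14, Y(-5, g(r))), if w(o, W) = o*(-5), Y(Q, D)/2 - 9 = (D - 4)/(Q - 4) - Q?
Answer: 74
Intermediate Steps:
r = 5
Y(Q, D) = 18 - 2*Q + 2*(-4 + D)/(-4 + Q) (Y(Q, D) = 18 + 2*((D - 4)/(Q - 4) - Q) = 18 + 2*((-4 + D)/(-4 + Q) - Q) = 18 + 2*(-Q + (-4 + D)/(-4 + Q)) = 18 + (-2*Q + 2*(-4 + D)/(-4 + Q)) = 18 - 2*Q + 2*(-4 + D)/(-4 + Q))
w(o, W) = -5*o
2**2 + w(-14, Y(-5, g(r))) = 2**2 - 5*(-14) = 4 + 70 = 74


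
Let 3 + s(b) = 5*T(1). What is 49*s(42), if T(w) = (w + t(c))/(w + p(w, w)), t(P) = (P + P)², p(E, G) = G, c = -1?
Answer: 931/2 ≈ 465.50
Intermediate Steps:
t(P) = 4*P² (t(P) = (2*P)² = 4*P²)
T(w) = (4 + w)/(2*w) (T(w) = (w + 4*(-1)²)/(w + w) = (w + 4*1)/((2*w)) = (w + 4)*(1/(2*w)) = (4 + w)*(1/(2*w)) = (4 + w)/(2*w))
s(b) = 19/2 (s(b) = -3 + 5*((½)*(4 + 1)/1) = -3 + 5*((½)*1*5) = -3 + 5*(5/2) = -3 + 25/2 = 19/2)
49*s(42) = 49*(19/2) = 931/2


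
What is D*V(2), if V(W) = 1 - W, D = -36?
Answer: 36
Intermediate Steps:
D*V(2) = -36*(1 - 1*2) = -36*(1 - 2) = -36*(-1) = 36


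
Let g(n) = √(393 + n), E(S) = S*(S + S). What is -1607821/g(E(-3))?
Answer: -1607821*√411/411 ≈ -79308.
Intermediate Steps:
E(S) = 2*S² (E(S) = S*(2*S) = 2*S²)
-1607821/g(E(-3)) = -1607821/√(393 + 2*(-3)²) = -1607821/√(393 + 2*9) = -1607821/√(393 + 18) = -1607821*√411/411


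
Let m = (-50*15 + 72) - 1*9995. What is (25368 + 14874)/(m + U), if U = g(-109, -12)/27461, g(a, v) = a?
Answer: -552542781/146545681 ≈ -3.7704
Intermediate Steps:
m = -10673 (m = (-750 + 72) - 9995 = -678 - 9995 = -10673)
U = -109/27461 ≈ -0.0039693
(25368 + 14874)/(m + U) = (25368 + 14874)/(-10673 - 109/27461) = 40242/(-293091362/27461) = 40242*(-27461/293091362) = -552542781/146545681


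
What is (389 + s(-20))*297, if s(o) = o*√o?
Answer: 115533 - 11880*I*√5 ≈ 1.1553e+5 - 26565.0*I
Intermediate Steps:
s(o) = o^(3/2)
(389 + s(-20))*297 = (389 + (-20)^(3/2))*297 = (389 - 40*I*√5)*297 = 115533 - 11880*I*√5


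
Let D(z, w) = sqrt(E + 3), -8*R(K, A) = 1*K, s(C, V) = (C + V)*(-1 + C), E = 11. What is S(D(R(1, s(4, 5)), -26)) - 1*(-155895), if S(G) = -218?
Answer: 155677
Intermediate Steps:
s(C, V) = (-1 + C)*(C + V)
R(K, A) = -K/8
D(z, w) = sqrt(14) (D(z, w) = sqrt(11 + 3) = sqrt(14))
S(D(R(1, s(4, 5)), -26)) - 1*(-155895) = -218 - 1*(-155895) = -218 + 155895 = 155677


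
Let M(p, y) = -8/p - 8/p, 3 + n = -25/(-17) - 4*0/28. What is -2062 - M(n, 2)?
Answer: -26942/13 ≈ -2072.5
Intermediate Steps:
n = -26/17 (n = -3 + (-25/(-17) - 4*0/28) = -3 + (-25*(-1/17) + 0*(1/28)) = -3 + (25/17 + 0) = -3 + 25/17 = -26/17 ≈ -1.5294)
M(p, y) = -16/p
-2062 - M(n, 2) = -2062 - (-16)/(-26/17) = -2062 - (-16)*(-17)/26 = -2062 - 1*136/13 = -2062 - 136/13 = -26942/13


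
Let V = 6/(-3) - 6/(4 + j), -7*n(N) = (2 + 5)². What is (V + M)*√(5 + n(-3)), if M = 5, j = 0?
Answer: 3*I*√2/2 ≈ 2.1213*I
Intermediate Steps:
n(N) = -7 (n(N) = -(2 + 5)²/7 = -⅐*7² = -⅐*49 = -7)
V = -7/2 (V = 6/(-3) - 6/(4 + 0) = 6*(-⅓) - 6/4 = -2 - 6*¼ = -2 - 3/2 = -7/2 ≈ -3.5000)
(V + M)*√(5 + n(-3)) = (-7/2 + 5)*√(5 - 7) = 3*√(-2)/2 = 3*(I*√2)/2 = 3*I*√2/2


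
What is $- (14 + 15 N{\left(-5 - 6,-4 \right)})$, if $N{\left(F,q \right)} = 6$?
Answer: $-104$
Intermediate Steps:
$- (14 + 15 N{\left(-5 - 6,-4 \right)}) = - (14 + 15 \cdot 6) = - (14 + 90) = \left(-1\right) 104 = -104$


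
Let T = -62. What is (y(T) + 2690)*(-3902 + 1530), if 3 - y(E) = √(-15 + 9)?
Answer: -6387796 + 2372*I*√6 ≈ -6.3878e+6 + 5810.2*I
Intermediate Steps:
y(E) = 3 - I*√6 (y(E) = 3 - √(-15 + 9) = 3 - √(-6) = 3 - I*√6)
(y(T) + 2690)*(-3902 + 1530) = ((3 - I*√6) + 2690)*(-3902 + 1530) = (2693 - I*√6)*(-2372) = -6387796 + 2372*I*√6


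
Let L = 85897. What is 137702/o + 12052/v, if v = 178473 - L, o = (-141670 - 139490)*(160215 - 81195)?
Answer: 380326290037/2921570110800 ≈ 0.13018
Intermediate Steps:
o = -22217263200 (o = -281160*79020 = -22217263200)
v = 92576 (v = 178473 - 1*85897 = 178473 - 85897 = 92576)
137702/o + 12052/v = 137702/(-22217263200) + 12052/92576 = 137702*(-1/22217263200) + 12052*(1/92576) = -68851/11108631600 + 3013/23144 = 380326290037/2921570110800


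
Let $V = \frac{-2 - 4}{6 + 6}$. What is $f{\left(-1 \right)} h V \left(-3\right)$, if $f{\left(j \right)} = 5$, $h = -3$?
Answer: $- \frac{45}{2} \approx -22.5$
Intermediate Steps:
$V = - \frac{1}{2}$ ($V = - \frac{6}{12} = \left(-6\right) \frac{1}{12} = - \frac{1}{2} \approx -0.5$)
$f{\left(-1 \right)} h V \left(-3\right) = 5 \left(-3\right) \left(- \frac{1}{2}\right) \left(-3\right) = \left(-15\right) \left(- \frac{1}{2}\right) \left(-3\right) = \frac{15}{2} \left(-3\right) = - \frac{45}{2}$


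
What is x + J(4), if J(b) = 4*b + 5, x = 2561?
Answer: 2582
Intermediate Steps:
J(b) = 5 + 4*b
x + J(4) = 2561 + (5 + 4*4) = 2561 + (5 + 16) = 2561 + 21 = 2582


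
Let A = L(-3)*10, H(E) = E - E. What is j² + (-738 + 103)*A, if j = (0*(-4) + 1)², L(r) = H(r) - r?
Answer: -19049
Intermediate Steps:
H(E) = 0
L(r) = -r (L(r) = 0 - r = -r)
j = 1 (j = (0 + 1)² = 1² = 1)
A = 30 (A = -1*(-3)*10 = 3*10 = 30)
j² + (-738 + 103)*A = 1² + (-738 + 103)*30 = 1 - 635*30 = 1 - 19050 = -19049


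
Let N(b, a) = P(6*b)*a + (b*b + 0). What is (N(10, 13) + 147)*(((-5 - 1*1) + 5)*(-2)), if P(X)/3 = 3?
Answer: 728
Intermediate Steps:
P(X) = 9 (P(X) = 3*3 = 9)
N(b, a) = b² + 9*a (N(b, a) = 9*a + (b*b + 0) = 9*a + (b² + 0) = 9*a + b² = b² + 9*a)
(N(10, 13) + 147)*(((-5 - 1*1) + 5)*(-2)) = ((10² + 9*13) + 147)*(((-5 - 1*1) + 5)*(-2)) = ((100 + 117) + 147)*(((-5 - 1) + 5)*(-2)) = (217 + 147)*((-6 + 5)*(-2)) = 364*(-1*(-2)) = 364*2 = 728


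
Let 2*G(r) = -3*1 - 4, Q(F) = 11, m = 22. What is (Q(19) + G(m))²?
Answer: 225/4 ≈ 56.250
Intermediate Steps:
G(r) = -7/2 (G(r) = (-3*1 - 4)/2 = (-3 - 4)/2 = (½)*(-7) = -7/2)
(Q(19) + G(m))² = (11 - 7/2)² = (15/2)² = 225/4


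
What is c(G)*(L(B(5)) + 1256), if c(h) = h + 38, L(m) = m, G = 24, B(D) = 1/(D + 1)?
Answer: 233647/3 ≈ 77882.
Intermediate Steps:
B(D) = 1/(1 + D)
c(h) = 38 + h
c(G)*(L(B(5)) + 1256) = (38 + 24)*(1/(1 + 5) + 1256) = 62*(1/6 + 1256) = 62*(7537/6) = 233647/3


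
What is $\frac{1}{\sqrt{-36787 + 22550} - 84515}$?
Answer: $- \frac{84515}{7142799462} - \frac{i \sqrt{14237}}{7142799462} \approx -1.1832 \cdot 10^{-5} - 1.6705 \cdot 10^{-8} i$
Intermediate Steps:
$\frac{1}{\sqrt{-36787 + 22550} - 84515} = \frac{1}{\sqrt{-14237} - 84515} = \frac{1}{i \sqrt{14237} - 84515} = \frac{1}{-84515 + i \sqrt{14237}}$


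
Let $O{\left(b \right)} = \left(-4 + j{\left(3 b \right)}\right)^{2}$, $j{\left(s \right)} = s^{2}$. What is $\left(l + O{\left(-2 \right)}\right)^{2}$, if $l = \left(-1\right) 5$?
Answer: $1038361$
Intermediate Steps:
$l = -5$
$O{\left(b \right)} = \left(-4 + 9 b^{2}\right)^{2}$ ($O{\left(b \right)} = \left(-4 + \left(3 b\right)^{2}\right)^{2} = \left(-4 + 9 b^{2}\right)^{2}$)
$\left(l + O{\left(-2 \right)}\right)^{2} = \left(-5 + \left(-4 + 9 \left(-2\right)^{2}\right)^{2}\right)^{2} = \left(-5 + \left(-4 + 9 \cdot 4\right)^{2}\right)^{2} = \left(-5 + \left(-4 + 36\right)^{2}\right)^{2} = \left(-5 + 32^{2}\right)^{2} = \left(-5 + 1024\right)^{2} = 1019^{2} = 1038361$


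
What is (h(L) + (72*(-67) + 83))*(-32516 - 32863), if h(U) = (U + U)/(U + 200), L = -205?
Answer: 304600761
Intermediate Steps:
h(U) = 2*U/(200 + U) (h(U) = (2*U)/(200 + U) = 2*U/(200 + U))
(h(L) + (72*(-67) + 83))*(-32516 - 32863) = (2*(-205)/(200 - 205) + (72*(-67) + 83))*(-32516 - 32863) = (2*(-205)/(-5) + (-4824 + 83))*(-65379) = (2*(-205)*(-⅕) - 4741)*(-65379) = (82 - 4741)*(-65379) = -4659*(-65379) = 304600761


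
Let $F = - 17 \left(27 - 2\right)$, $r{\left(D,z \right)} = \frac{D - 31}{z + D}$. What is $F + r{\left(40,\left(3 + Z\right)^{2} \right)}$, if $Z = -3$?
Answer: $- \frac{16991}{40} \approx -424.77$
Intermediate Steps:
$r{\left(D,z \right)} = \frac{-31 + D}{D + z}$
$F = -425$ ($F = \left(-17\right) 25 = -425$)
$F + r{\left(40,\left(3 + Z\right)^{2} \right)} = -425 + \frac{-31 + 40}{40 + \left(3 - 3\right)^{2}} = -425 + \frac{1}{40 + 0^{2}} \cdot 9 = -425 + \frac{1}{40 + 0} \cdot 9 = -425 + \frac{1}{40} \cdot 9 = -425 + \frac{9}{40} = - \frac{16991}{40}$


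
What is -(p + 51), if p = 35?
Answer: -86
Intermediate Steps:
-(p + 51) = -(35 + 51) = -1*86 = -86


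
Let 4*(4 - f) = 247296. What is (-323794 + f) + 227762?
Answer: -157852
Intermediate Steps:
f = -61820 (f = 4 - 1/4*247296 = 4 - 61824 = -61820)
(-323794 + f) + 227762 = (-323794 - 61820) + 227762 = -385614 + 227762 = -157852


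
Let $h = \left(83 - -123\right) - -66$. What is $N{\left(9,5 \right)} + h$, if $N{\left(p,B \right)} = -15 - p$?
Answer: $248$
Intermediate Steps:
$h = 272$ ($h = \left(83 + 123\right) + 66 = 206 + 66 = 272$)
$N{\left(9,5 \right)} + h = \left(-15 - 9\right) + 272 = -24 + 272 = 248$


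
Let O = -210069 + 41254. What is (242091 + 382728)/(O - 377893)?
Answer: -208273/182236 ≈ -1.1429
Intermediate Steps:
O = -168815
(242091 + 382728)/(O - 377893) = (242091 + 382728)/(-168815 - 377893) = 624819/(-546708) = 624819*(-1/546708) = -208273/182236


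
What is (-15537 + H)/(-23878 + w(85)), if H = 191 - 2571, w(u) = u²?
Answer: 17917/16653 ≈ 1.0759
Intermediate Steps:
H = -2380
(-15537 + H)/(-23878 + w(85)) = (-15537 - 2380)/(-23878 + 85²) = -17917/(-23878 + 7225) = -17917/(-16653) = -17917*(-1/16653) = 17917/16653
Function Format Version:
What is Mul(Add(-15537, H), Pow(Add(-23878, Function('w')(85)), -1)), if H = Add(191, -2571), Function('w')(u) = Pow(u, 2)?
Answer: Rational(17917, 16653) ≈ 1.0759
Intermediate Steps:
H = -2380
Mul(Add(-15537, H), Pow(Add(-23878, Function('w')(85)), -1)) = Mul(Add(-15537, -2380), Pow(Add(-23878, Pow(85, 2)), -1)) = Mul(-17917, Pow(Add(-23878, 7225), -1)) = Mul(-17917, Pow(-16653, -1)) = Mul(-17917, Rational(-1, 16653)) = Rational(17917, 16653)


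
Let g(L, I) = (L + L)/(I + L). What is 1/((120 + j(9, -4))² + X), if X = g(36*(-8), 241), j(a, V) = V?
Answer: 47/633008 ≈ 7.4249e-5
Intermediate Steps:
g(L, I) = 2*L/(I + L) (g(L, I) = (2*L)/(I + L) = 2*L/(I + L))
X = 576/47 (X = 2*(36*(-8))/(241 + 36*(-8)) = 2*(-288)/(241 - 288) = 2*(-288)/(-47) = 2*(-288)*(-1/47) = 576/47 ≈ 12.255)
1/((120 + j(9, -4))² + X) = 1/((120 - 4)² + 576/47) = 1/(116² + 576/47) = 1/(13456 + 576/47) = 1/(633008/47) = 47/633008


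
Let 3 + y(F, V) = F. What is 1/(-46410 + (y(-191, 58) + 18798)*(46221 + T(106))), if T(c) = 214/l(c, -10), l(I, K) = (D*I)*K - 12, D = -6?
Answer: 1587/1364581475752 ≈ 1.1630e-9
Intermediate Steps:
y(F, V) = -3 + F
l(I, K) = -12 - 6*I*K (l(I, K) = (-6*I)*K - 12 = -6*I*K - 12 = -12 - 6*I*K)
T(c) = 214/(-12 + 60*c) (T(c) = 214/(-12 - 6*c*(-10)) = 214/(-12 + 60*c))
1/(-46410 + (y(-191, 58) + 18798)*(46221 + T(106))) = 1/(-46410 + ((-3 - 191) + 18798)*(46221 + 107/(6*(-1 + 5*106)))) = 1/(-46410 + (-194 + 18798)*(46221 + 107/(6*(-1 + 530)))) = 1/(-46410 + 18604*(46221 + (107/6)/529)) = 1/(-46410 + 18604*(46221 + (107/6)*(1/529))) = 1/(-46410 + 18604*(46221 + 107/3174)) = 1/(-46410 + 18604*(146705561/3174)) = 1/(-46410 + 1364655128422/1587) = 1/(1364581475752/1587) = 1587/1364581475752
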